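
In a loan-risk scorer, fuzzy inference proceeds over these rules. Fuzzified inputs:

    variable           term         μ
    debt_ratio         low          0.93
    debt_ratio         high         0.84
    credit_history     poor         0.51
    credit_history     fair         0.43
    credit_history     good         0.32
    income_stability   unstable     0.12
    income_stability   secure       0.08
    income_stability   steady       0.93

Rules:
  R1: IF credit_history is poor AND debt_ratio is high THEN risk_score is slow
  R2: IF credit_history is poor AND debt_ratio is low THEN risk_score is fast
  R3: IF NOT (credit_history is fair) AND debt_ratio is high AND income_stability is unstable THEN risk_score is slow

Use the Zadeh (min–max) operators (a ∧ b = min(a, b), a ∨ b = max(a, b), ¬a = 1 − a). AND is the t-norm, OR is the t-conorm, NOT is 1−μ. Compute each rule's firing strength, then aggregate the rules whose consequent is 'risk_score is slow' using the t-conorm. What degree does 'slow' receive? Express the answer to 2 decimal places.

0.51

R1: poor=0.51, high=0.84; AND[min(a, b)] → w = 0.51
R2: poor=0.51, low=0.93; AND[min(a, b)] → w = 0.51
R3: ¬fair=1−0.43=0.57, high=0.84, unstable=0.12; AND[min(a, b)] → w = 0.12
Rules with consequent 'slow': {R1, R3} → strengths 0.51, 0.12
Aggregate via t-conorm [max(a, b)]: 0.51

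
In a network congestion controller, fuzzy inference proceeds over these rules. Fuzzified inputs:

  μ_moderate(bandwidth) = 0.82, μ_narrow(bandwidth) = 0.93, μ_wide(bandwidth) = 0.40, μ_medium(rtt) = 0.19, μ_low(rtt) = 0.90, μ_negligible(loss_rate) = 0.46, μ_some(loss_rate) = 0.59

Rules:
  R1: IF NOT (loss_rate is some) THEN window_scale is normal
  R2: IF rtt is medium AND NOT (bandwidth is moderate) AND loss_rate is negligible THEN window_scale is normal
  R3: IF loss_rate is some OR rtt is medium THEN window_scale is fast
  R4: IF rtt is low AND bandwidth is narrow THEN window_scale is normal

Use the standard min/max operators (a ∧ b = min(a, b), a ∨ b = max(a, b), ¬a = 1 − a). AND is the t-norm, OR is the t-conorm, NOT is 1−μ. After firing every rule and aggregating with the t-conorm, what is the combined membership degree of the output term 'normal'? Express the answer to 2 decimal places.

R1: ¬some=1−0.59=0.41 → w = 0.41
R2: medium=0.19, ¬moderate=1−0.82=0.18, negligible=0.46; AND[min(a, b)] → w = 0.18
R3: some=0.59, medium=0.19; OR[max(a, b)] → w = 0.59
R4: low=0.90, narrow=0.93; AND[min(a, b)] → w = 0.90
Rules with consequent 'normal': {R1, R2, R4} → strengths 0.41, 0.18, 0.90
Aggregate via t-conorm [max(a, b)]: 0.90

0.90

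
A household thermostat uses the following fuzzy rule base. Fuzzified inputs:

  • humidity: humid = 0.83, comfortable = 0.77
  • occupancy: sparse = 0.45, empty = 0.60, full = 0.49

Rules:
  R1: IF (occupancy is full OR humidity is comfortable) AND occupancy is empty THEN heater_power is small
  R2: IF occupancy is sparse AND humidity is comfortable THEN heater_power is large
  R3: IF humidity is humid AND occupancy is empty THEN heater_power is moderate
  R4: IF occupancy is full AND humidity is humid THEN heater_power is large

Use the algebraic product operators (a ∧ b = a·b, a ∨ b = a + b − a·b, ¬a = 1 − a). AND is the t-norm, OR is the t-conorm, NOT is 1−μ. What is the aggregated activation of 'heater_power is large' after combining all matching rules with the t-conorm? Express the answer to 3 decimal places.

R1: (full=0.49 OR comfortable=0.77) = 0.8827; AND[a·b] with empty=0.60 → w = 0.5296
R2: sparse=0.45, comfortable=0.77; AND[a·b] → w = 0.3465
R3: humid=0.83, empty=0.60; AND[a·b] → w = 0.4980
R4: full=0.49, humid=0.83; AND[a·b] → w = 0.4067
Rules with consequent 'large': {R2, R4} → strengths 0.3465, 0.4067
Aggregate via t-conorm [a + b − a·b]: 0.6123

0.612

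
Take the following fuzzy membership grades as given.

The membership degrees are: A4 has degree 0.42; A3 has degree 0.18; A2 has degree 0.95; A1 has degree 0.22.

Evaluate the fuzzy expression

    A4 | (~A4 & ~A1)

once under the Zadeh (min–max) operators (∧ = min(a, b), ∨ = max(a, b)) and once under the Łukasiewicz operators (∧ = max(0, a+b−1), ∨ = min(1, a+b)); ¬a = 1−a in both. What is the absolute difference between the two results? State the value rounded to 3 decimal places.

Under Zadeh (min–max):
  ~A4 = 1 − 0.42 = 0.58
  ~A1 = 1 − 0.22 = 0.78
  ~A4 & ~A1 = min(a, b) on (0.58, 0.78) = 0.58
  A4 | (~A4 & ~A1) = max(a, b) on (0.42, 0.58) = 0.58
  → value = 0.5800
Under Łukasiewicz:
  ~A4 = 1 − 0.42 = 0.58
  ~A1 = 1 − 0.22 = 0.78
  ~A4 & ~A1 = max(0, a+b−1) on (0.58, 0.78) = 0.36
  A4 | (~A4 & ~A1) = min(1, a+b) on (0.42, 0.36) = 0.78
  → value = 0.7800
|0.5800 − 0.7800| = 0.200

0.200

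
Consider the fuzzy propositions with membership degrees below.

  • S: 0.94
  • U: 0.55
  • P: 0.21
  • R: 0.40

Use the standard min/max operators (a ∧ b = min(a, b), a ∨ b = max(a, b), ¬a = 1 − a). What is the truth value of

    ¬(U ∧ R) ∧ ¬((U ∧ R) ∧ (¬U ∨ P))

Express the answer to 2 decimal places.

U ∧ R = min(a, b) on (0.55, 0.40) = 0.40
¬(U ∧ R) = 1 − 0.40 = 0.60
U ∧ R = min(a, b) on (0.55, 0.40) = 0.40
¬U = 1 − 0.55 = 0.45
¬U ∨ P = max(a, b) on (0.45, 0.21) = 0.45
(U ∧ R) ∧ (¬U ∨ P) = min(a, b) on (0.40, 0.45) = 0.40
¬((U ∧ R) ∧ (¬U ∨ P)) = 1 − 0.40 = 0.60
¬(U ∧ R) ∧ ¬((U ∧ R) ∧ (¬U ∨ P)) = min(a, b) on (0.60, 0.60) = 0.60

0.60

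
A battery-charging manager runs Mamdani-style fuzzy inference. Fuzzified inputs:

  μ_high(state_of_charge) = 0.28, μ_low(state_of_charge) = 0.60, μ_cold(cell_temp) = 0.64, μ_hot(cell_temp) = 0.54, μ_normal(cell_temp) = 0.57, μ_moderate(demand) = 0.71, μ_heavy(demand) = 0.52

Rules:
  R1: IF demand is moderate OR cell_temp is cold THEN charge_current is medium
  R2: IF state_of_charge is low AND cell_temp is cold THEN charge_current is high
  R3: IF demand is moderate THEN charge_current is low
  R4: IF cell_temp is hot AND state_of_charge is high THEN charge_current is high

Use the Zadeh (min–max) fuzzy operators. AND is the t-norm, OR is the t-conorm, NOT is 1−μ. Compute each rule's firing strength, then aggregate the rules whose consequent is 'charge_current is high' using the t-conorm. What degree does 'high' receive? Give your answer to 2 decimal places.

R1: moderate=0.71, cold=0.64; OR[max(a, b)] → w = 0.71
R2: low=0.60, cold=0.64; AND[min(a, b)] → w = 0.60
R3: moderate=0.71 → w = 0.71
R4: hot=0.54, high=0.28; AND[min(a, b)] → w = 0.28
Rules with consequent 'high': {R2, R4} → strengths 0.60, 0.28
Aggregate via t-conorm [max(a, b)]: 0.60

0.60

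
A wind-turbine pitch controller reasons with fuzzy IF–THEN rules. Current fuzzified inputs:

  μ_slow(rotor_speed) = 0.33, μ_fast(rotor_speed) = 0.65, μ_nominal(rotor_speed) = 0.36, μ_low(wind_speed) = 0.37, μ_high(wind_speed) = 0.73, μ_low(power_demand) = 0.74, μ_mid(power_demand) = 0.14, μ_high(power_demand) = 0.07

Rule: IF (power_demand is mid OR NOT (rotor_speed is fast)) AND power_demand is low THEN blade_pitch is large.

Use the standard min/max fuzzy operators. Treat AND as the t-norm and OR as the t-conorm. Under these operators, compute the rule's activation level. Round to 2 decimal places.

0.35

firing strength: (mid=0.14 OR ¬fast=1−0.65=0.35) = 0.35; AND[min(a, b)] with low=0.74 → w = 0.35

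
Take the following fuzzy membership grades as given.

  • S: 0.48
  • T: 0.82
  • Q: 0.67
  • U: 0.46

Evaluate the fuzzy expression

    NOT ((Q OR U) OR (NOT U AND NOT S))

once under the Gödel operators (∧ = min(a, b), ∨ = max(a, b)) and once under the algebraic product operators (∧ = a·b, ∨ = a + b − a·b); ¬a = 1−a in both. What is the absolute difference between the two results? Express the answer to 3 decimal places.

Under Gödel:
  Q OR U = max(a, b) on (0.67, 0.46) = 0.67
  NOT U = 1 − 0.46 = 0.54
  NOT S = 1 − 0.48 = 0.52
  NOT U AND NOT S = min(a, b) on (0.54, 0.52) = 0.52
  (Q OR U) OR (NOT U AND NOT S) = max(a, b) on (0.67, 0.52) = 0.67
  NOT ((Q OR U) OR (NOT U AND NOT S)) = 1 − 0.67 = 0.33
  → value = 0.3300
Under algebraic product:
  Q OR U = a + b − a·b on (0.6700, 0.4600) = 0.8218
  NOT U = 1 − 0.4600 = 0.5400
  NOT S = 1 − 0.4800 = 0.5200
  NOT U AND NOT S = a·b on (0.5400, 0.5200) = 0.2808
  (Q OR U) OR (NOT U AND NOT S) = a + b − a·b on (0.8218, 0.2808) = 0.8718
  NOT ((Q OR U) OR (NOT U AND NOT S)) = 1 − 0.8718 = 0.1282
  → value = 0.1282
|0.3300 − 0.1282| = 0.202

0.202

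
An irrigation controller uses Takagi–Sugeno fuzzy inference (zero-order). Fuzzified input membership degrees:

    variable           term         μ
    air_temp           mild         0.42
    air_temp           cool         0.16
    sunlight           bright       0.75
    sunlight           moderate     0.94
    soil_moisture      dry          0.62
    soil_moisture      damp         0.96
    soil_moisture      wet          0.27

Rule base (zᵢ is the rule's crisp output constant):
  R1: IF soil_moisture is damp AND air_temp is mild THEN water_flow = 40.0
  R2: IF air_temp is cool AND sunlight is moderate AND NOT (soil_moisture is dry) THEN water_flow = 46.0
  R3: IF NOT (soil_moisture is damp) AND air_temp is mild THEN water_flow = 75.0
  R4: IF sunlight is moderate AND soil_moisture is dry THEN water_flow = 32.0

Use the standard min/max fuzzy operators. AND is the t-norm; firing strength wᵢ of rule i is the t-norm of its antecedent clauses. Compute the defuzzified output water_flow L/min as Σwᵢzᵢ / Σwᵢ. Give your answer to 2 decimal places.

37.90

R1 (z=40.0): damp=0.96, mild=0.42; AND[min(a, b)] → w = 0.42
R2 (z=46.0): cool=0.16, moderate=0.94, ¬dry=1−0.62=0.38; AND[min(a, b)] → w = 0.16
R3 (z=75.0): ¬damp=1−0.96=0.04, mild=0.42; AND[min(a, b)] → w = 0.04
R4 (z=32.0): moderate=0.94, dry=0.62; AND[min(a, b)] → w = 0.62
Weighted average = (0.42·40.0 + 0.16·46.0 + 0.04·75.0 + 0.62·32.0) / (0.42 + 0.16 + 0.04 + 0.62)
  = 47.0000 / 1.2400 = 37.90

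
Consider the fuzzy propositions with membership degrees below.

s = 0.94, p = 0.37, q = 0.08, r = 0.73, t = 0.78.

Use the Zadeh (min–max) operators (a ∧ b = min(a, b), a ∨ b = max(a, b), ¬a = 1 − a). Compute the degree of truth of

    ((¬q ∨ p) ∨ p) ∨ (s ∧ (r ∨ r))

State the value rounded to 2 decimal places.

¬q = 1 − 0.08 = 0.92
¬q ∨ p = max(a, b) on (0.92, 0.37) = 0.92
(¬q ∨ p) ∨ p = max(a, b) on (0.92, 0.37) = 0.92
r ∨ r = max(a, b) on (0.73, 0.73) = 0.73
s ∧ (r ∨ r) = min(a, b) on (0.94, 0.73) = 0.73
((¬q ∨ p) ∨ p) ∨ (s ∧ (r ∨ r)) = max(a, b) on (0.92, 0.73) = 0.92

0.92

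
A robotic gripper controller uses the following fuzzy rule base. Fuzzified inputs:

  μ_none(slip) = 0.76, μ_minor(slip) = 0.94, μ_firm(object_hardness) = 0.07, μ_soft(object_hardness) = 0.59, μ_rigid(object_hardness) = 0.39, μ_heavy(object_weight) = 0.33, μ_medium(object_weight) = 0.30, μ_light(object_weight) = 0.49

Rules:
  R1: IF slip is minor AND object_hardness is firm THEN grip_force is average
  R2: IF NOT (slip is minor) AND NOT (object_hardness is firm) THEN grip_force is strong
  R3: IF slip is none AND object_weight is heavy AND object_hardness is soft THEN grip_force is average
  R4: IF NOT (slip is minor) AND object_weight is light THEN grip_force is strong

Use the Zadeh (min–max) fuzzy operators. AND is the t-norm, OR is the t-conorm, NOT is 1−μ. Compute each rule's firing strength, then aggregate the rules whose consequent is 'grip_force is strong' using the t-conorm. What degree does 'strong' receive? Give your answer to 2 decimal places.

0.06

R1: minor=0.94, firm=0.07; AND[min(a, b)] → w = 0.07
R2: ¬minor=1−0.94=0.06, ¬firm=1−0.07=0.93; AND[min(a, b)] → w = 0.06
R3: none=0.76, heavy=0.33, soft=0.59; AND[min(a, b)] → w = 0.33
R4: ¬minor=1−0.94=0.06, light=0.49; AND[min(a, b)] → w = 0.06
Rules with consequent 'strong': {R2, R4} → strengths 0.06, 0.06
Aggregate via t-conorm [max(a, b)]: 0.06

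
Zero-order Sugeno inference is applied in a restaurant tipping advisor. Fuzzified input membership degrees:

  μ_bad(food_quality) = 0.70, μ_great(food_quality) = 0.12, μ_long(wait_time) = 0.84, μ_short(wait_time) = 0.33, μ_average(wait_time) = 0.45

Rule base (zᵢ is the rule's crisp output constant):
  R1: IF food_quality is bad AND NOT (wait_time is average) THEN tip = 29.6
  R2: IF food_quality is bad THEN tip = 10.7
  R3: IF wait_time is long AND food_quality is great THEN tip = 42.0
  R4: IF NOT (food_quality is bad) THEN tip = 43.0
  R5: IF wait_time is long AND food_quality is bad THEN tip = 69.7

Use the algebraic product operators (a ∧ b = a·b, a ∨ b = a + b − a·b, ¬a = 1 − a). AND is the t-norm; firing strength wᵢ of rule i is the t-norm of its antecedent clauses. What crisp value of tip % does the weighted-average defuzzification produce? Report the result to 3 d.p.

R1 (z=29.6): bad=0.70, ¬average=1−0.45=0.55; AND[a·b] → w = 0.3850
R2 (z=10.7): bad=0.70 → w = 0.7000
R3 (z=42.0): long=0.84, great=0.12; AND[a·b] → w = 0.1008
R4 (z=43.0): ¬bad=1−0.70=0.30 → w = 0.3000
R5 (z=69.7): long=0.84, bad=0.70; AND[a·b] → w = 0.5880
Weighted average = (0.3850·29.6 + 0.7000·10.7 + 0.1008·42.0 + 0.3000·43.0 + 0.5880·69.7) / (0.3850 + 0.7000 + 0.1008 + 0.3000 + 0.5880)
  = 77.0032 / 2.0738 = 37.131

37.131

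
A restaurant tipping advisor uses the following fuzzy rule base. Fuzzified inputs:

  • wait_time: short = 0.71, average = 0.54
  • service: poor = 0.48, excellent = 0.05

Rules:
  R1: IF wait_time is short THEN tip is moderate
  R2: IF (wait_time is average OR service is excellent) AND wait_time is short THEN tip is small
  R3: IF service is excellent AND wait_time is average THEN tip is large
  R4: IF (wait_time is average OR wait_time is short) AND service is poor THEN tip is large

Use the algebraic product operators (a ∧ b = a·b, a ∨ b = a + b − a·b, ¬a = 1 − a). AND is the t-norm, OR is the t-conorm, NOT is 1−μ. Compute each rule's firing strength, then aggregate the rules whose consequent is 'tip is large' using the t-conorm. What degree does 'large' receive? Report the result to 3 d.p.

R1: short=0.71 → w = 0.7100
R2: (average=0.54 OR excellent=0.05) = 0.5630; AND[a·b] with short=0.71 → w = 0.3997
R3: excellent=0.05, average=0.54; AND[a·b] → w = 0.0270
R4: (average=0.54 OR short=0.71) = 0.8666; AND[a·b] with poor=0.48 → w = 0.4160
Rules with consequent 'large': {R3, R4} → strengths 0.0270, 0.4160
Aggregate via t-conorm [a + b − a·b]: 0.4317

0.432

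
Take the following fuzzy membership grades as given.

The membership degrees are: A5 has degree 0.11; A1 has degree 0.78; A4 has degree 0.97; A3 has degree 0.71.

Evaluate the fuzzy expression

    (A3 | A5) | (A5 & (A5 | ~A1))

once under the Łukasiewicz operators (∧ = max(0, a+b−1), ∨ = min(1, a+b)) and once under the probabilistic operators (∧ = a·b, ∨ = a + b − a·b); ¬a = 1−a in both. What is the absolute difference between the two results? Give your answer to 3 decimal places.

Under Łukasiewicz:
  A3 | A5 = min(1, a+b) on (0.71, 0.11) = 0.82
  ~A1 = 1 − 0.78 = 0.22
  A5 | ~A1 = min(1, a+b) on (0.11, 0.22) = 0.33
  A5 & (A5 | ~A1) = max(0, a+b−1) on (0.11, 0.33) = 0.00
  (A3 | A5) | (A5 & (A5 | ~A1)) = min(1, a+b) on (0.82, 0.00) = 0.82
  → value = 0.8200
Under probabilistic:
  A3 | A5 = a + b − a·b on (0.7100, 0.1100) = 0.7419
  ~A1 = 1 − 0.7800 = 0.2200
  A5 | ~A1 = a + b − a·b on (0.1100, 0.2200) = 0.3058
  A5 & (A5 | ~A1) = a·b on (0.1100, 0.3058) = 0.0336
  (A3 | A5) | (A5 & (A5 | ~A1)) = a + b − a·b on (0.7419, 0.0336) = 0.7506
  → value = 0.7506
|0.8200 − 0.7506| = 0.069

0.069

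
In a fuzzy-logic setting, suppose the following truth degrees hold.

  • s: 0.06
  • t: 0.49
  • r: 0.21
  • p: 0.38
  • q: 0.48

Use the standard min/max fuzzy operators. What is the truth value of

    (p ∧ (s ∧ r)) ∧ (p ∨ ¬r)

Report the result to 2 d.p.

0.06

s ∧ r = min(a, b) on (0.06, 0.21) = 0.06
p ∧ (s ∧ r) = min(a, b) on (0.38, 0.06) = 0.06
¬r = 1 − 0.21 = 0.79
p ∨ ¬r = max(a, b) on (0.38, 0.79) = 0.79
(p ∧ (s ∧ r)) ∧ (p ∨ ¬r) = min(a, b) on (0.06, 0.79) = 0.06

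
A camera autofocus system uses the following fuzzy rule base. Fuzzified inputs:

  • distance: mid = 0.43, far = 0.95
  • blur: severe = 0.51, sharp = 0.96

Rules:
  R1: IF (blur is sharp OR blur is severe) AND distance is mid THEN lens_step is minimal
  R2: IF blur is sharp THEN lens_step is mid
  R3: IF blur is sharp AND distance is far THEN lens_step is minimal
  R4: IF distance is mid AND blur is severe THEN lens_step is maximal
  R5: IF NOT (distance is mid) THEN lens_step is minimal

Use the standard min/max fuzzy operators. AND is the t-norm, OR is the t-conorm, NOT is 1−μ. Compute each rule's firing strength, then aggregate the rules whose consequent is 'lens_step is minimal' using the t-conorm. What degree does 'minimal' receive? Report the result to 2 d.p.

R1: (sharp=0.96 OR severe=0.51) = 0.96; AND[min(a, b)] with mid=0.43 → w = 0.43
R2: sharp=0.96 → w = 0.96
R3: sharp=0.96, far=0.95; AND[min(a, b)] → w = 0.95
R4: mid=0.43, severe=0.51; AND[min(a, b)] → w = 0.43
R5: ¬mid=1−0.43=0.57 → w = 0.57
Rules with consequent 'minimal': {R1, R3, R5} → strengths 0.43, 0.95, 0.57
Aggregate via t-conorm [max(a, b)]: 0.95

0.95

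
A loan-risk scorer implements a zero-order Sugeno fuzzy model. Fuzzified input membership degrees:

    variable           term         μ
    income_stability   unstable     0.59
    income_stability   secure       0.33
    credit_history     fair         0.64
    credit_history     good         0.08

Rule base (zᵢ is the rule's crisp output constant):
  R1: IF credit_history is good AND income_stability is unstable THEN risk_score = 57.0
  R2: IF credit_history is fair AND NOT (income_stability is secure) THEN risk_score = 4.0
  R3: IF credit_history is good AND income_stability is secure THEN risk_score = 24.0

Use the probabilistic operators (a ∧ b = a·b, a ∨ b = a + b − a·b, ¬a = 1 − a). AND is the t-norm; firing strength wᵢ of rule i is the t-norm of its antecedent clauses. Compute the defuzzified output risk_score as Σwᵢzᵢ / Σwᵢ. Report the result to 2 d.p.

R1 (z=57.0): good=0.08, unstable=0.59; AND[a·b] → w = 0.0472
R2 (z=4.0): fair=0.64, ¬secure=1−0.33=0.67; AND[a·b] → w = 0.4288
R3 (z=24.0): good=0.08, secure=0.33; AND[a·b] → w = 0.0264
Weighted average = (0.0472·57.0 + 0.4288·4.0 + 0.0264·24.0) / (0.0472 + 0.4288 + 0.0264)
  = 5.0392 / 0.5024 = 10.03

10.03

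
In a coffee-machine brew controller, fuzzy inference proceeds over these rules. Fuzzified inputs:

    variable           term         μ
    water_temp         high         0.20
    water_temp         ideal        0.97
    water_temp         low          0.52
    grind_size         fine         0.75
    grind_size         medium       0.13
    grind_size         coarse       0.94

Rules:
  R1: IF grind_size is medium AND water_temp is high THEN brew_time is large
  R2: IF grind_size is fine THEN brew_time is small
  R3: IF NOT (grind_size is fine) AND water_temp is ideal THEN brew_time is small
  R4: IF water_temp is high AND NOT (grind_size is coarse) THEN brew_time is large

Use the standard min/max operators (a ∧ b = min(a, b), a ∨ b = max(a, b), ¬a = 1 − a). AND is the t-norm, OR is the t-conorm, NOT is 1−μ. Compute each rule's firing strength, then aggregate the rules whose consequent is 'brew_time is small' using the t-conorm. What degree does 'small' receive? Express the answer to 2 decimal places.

0.75

R1: medium=0.13, high=0.20; AND[min(a, b)] → w = 0.13
R2: fine=0.75 → w = 0.75
R3: ¬fine=1−0.75=0.25, ideal=0.97; AND[min(a, b)] → w = 0.25
R4: high=0.20, ¬coarse=1−0.94=0.06; AND[min(a, b)] → w = 0.06
Rules with consequent 'small': {R2, R3} → strengths 0.75, 0.25
Aggregate via t-conorm [max(a, b)]: 0.75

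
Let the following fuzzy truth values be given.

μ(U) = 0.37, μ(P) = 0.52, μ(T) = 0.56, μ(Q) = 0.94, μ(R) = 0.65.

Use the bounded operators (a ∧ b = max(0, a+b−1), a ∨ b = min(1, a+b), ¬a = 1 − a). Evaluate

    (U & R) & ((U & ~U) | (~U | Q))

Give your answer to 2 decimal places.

U & R = max(0, a+b−1) on (0.37, 0.65) = 0.02
~U = 1 − 0.37 = 0.63
U & ~U = max(0, a+b−1) on (0.37, 0.63) = 0.00
~U = 1 − 0.37 = 0.63
~U | Q = min(1, a+b) on (0.63, 0.94) = 1.00
(U & ~U) | (~U | Q) = min(1, a+b) on (0.00, 1.00) = 1.00
(U & R) & ((U & ~U) | (~U | Q)) = max(0, a+b−1) on (0.02, 1.00) = 0.02

0.02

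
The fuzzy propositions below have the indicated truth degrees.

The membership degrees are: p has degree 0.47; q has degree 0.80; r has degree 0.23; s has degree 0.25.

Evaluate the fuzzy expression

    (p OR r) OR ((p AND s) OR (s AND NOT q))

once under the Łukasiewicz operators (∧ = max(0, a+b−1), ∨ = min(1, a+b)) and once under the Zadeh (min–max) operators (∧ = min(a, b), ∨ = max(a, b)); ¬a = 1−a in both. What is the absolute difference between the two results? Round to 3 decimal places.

0.230

Under Łukasiewicz:
  p OR r = min(1, a+b) on (0.47, 0.23) = 0.70
  p AND s = max(0, a+b−1) on (0.47, 0.25) = 0.00
  NOT q = 1 − 0.80 = 0.20
  s AND NOT q = max(0, a+b−1) on (0.25, 0.20) = 0.00
  (p AND s) OR (s AND NOT q) = min(1, a+b) on (0.00, 0.00) = 0.00
  (p OR r) OR ((p AND s) OR (s AND NOT q)) = min(1, a+b) on (0.70, 0.00) = 0.70
  → value = 0.7000
Under Zadeh (min–max):
  p OR r = max(a, b) on (0.47, 0.23) = 0.47
  p AND s = min(a, b) on (0.47, 0.25) = 0.25
  NOT q = 1 − 0.80 = 0.20
  s AND NOT q = min(a, b) on (0.25, 0.20) = 0.20
  (p AND s) OR (s AND NOT q) = max(a, b) on (0.25, 0.20) = 0.25
  (p OR r) OR ((p AND s) OR (s AND NOT q)) = max(a, b) on (0.47, 0.25) = 0.47
  → value = 0.4700
|0.7000 − 0.4700| = 0.230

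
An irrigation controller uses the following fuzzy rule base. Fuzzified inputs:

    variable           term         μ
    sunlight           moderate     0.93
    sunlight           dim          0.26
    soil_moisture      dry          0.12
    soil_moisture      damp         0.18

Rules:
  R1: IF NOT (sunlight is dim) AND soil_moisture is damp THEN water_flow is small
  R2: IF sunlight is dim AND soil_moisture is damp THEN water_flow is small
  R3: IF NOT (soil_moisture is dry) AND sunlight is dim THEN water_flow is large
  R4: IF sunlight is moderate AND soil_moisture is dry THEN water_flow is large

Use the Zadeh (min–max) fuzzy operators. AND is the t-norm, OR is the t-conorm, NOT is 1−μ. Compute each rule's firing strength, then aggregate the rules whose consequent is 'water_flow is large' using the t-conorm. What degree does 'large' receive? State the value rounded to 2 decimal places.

0.26

R1: ¬dim=1−0.26=0.74, damp=0.18; AND[min(a, b)] → w = 0.18
R2: dim=0.26, damp=0.18; AND[min(a, b)] → w = 0.18
R3: ¬dry=1−0.12=0.88, dim=0.26; AND[min(a, b)] → w = 0.26
R4: moderate=0.93, dry=0.12; AND[min(a, b)] → w = 0.12
Rules with consequent 'large': {R3, R4} → strengths 0.26, 0.12
Aggregate via t-conorm [max(a, b)]: 0.26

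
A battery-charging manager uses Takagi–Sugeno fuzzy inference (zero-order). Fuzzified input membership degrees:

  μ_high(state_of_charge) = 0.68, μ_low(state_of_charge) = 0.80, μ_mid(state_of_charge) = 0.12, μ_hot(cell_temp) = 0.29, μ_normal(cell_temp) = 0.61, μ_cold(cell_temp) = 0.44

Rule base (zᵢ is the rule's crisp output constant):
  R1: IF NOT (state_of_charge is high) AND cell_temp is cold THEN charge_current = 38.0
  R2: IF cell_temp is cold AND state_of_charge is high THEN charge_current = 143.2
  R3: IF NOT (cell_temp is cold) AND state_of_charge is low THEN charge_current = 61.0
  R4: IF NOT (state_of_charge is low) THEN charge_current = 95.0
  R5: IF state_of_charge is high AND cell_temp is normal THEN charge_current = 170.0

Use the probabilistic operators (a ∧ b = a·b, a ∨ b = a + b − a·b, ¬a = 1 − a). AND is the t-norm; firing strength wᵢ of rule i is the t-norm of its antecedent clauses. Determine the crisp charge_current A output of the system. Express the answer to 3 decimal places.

109.822

R1 (z=38.0): ¬high=1−0.68=0.32, cold=0.44; AND[a·b] → w = 0.1408
R2 (z=143.2): cold=0.44, high=0.68; AND[a·b] → w = 0.2992
R3 (z=61.0): ¬cold=1−0.44=0.56, low=0.80; AND[a·b] → w = 0.4480
R4 (z=95.0): ¬low=1−0.80=0.20 → w = 0.2000
R5 (z=170.0): high=0.68, normal=0.61; AND[a·b] → w = 0.4148
Weighted average = (0.1408·38.0 + 0.2992·143.2 + 0.4480·61.0 + 0.2000·95.0 + 0.4148·170.0) / (0.1408 + 0.2992 + 0.4480 + 0.2000 + 0.4148)
  = 165.0398 / 1.5028 = 109.822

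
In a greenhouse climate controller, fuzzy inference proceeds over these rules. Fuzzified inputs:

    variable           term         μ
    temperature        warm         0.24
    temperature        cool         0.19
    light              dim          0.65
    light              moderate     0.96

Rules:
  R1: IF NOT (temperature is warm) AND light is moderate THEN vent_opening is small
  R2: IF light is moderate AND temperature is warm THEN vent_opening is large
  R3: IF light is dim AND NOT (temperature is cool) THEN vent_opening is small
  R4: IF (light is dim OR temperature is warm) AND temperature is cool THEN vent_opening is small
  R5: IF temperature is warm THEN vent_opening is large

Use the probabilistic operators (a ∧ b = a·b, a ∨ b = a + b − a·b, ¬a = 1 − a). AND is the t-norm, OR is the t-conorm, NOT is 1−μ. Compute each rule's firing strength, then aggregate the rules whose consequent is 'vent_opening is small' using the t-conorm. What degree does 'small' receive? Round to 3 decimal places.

0.890

R1: ¬warm=1−0.24=0.76, moderate=0.96; AND[a·b] → w = 0.7296
R2: moderate=0.96, warm=0.24; AND[a·b] → w = 0.2304
R3: dim=0.65, ¬cool=1−0.19=0.81; AND[a·b] → w = 0.5265
R4: (dim=0.65 OR warm=0.24) = 0.7340; AND[a·b] with cool=0.19 → w = 0.1395
R5: warm=0.24 → w = 0.2400
Rules with consequent 'small': {R1, R3, R4} → strengths 0.7296, 0.5265, 0.1395
Aggregate via t-conorm [a + b − a·b]: 0.8898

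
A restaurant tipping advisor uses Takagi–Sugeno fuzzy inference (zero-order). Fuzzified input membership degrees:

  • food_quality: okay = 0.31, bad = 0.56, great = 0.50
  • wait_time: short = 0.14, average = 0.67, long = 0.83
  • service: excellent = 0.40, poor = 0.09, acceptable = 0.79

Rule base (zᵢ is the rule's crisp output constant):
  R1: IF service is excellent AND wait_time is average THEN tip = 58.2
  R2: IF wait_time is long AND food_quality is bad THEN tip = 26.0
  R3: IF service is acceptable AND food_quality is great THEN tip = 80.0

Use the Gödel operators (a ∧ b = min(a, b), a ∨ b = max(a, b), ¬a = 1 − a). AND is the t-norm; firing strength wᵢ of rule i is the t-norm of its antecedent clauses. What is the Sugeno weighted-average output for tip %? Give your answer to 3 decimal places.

53.315

R1 (z=58.2): excellent=0.40, average=0.67; AND[min(a, b)] → w = 0.40
R2 (z=26.0): long=0.83, bad=0.56; AND[min(a, b)] → w = 0.56
R3 (z=80.0): acceptable=0.79, great=0.50; AND[min(a, b)] → w = 0.50
Weighted average = (0.40·58.2 + 0.56·26.0 + 0.50·80.0) / (0.40 + 0.56 + 0.50)
  = 77.8400 / 1.4600 = 53.315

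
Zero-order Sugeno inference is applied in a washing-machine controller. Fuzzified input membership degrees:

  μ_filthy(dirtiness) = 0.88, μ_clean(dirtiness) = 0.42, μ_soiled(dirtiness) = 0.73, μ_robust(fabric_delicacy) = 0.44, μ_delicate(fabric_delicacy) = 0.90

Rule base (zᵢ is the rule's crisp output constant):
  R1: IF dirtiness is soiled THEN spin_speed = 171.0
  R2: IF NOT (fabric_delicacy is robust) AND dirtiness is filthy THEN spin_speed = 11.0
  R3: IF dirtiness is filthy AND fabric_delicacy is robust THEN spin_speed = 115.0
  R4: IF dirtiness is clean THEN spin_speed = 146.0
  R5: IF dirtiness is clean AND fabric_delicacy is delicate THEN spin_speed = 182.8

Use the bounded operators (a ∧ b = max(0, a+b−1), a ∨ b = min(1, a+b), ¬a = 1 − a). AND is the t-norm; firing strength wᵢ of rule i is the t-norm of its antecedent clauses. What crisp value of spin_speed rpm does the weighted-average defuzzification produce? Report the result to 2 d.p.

128.38

R1 (z=171.0): soiled=0.73 → w = 0.73
R2 (z=11.0): ¬robust=1−0.44=0.56, filthy=0.88; AND[max(0, a+b−1)] → w = 0.44
R3 (z=115.0): filthy=0.88, robust=0.44; AND[max(0, a+b−1)] → w = 0.32
R4 (z=146.0): clean=0.42 → w = 0.42
R5 (z=182.8): clean=0.42, delicate=0.90; AND[max(0, a+b−1)] → w = 0.32
Weighted average = (0.73·171.0 + 0.44·11.0 + 0.32·115.0 + 0.42·146.0 + 0.32·182.8) / (0.73 + 0.44 + 0.32 + 0.42 + 0.32)
  = 286.2860 / 2.2300 = 128.38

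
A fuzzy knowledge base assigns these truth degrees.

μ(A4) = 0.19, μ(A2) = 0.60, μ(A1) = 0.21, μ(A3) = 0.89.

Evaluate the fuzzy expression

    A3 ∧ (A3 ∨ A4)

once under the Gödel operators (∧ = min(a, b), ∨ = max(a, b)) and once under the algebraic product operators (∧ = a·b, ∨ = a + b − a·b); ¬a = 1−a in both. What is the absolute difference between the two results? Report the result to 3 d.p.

Under Gödel:
  A3 ∨ A4 = max(a, b) on (0.89, 0.19) = 0.89
  A3 ∧ (A3 ∨ A4) = min(a, b) on (0.89, 0.89) = 0.89
  → value = 0.8900
Under algebraic product:
  A3 ∨ A4 = a + b − a·b on (0.8900, 0.1900) = 0.9109
  A3 ∧ (A3 ∨ A4) = a·b on (0.8900, 0.9109) = 0.8107
  → value = 0.8107
|0.8900 − 0.8107| = 0.079

0.079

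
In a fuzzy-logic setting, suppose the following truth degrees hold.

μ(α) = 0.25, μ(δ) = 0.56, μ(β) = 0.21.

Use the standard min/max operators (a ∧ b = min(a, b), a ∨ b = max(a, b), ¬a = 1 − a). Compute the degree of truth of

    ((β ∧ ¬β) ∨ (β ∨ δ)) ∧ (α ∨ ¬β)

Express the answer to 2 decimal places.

¬β = 1 − 0.21 = 0.79
β ∧ ¬β = min(a, b) on (0.21, 0.79) = 0.21
β ∨ δ = max(a, b) on (0.21, 0.56) = 0.56
(β ∧ ¬β) ∨ (β ∨ δ) = max(a, b) on (0.21, 0.56) = 0.56
¬β = 1 − 0.21 = 0.79
α ∨ ¬β = max(a, b) on (0.25, 0.79) = 0.79
((β ∧ ¬β) ∨ (β ∨ δ)) ∧ (α ∨ ¬β) = min(a, b) on (0.56, 0.79) = 0.56

0.56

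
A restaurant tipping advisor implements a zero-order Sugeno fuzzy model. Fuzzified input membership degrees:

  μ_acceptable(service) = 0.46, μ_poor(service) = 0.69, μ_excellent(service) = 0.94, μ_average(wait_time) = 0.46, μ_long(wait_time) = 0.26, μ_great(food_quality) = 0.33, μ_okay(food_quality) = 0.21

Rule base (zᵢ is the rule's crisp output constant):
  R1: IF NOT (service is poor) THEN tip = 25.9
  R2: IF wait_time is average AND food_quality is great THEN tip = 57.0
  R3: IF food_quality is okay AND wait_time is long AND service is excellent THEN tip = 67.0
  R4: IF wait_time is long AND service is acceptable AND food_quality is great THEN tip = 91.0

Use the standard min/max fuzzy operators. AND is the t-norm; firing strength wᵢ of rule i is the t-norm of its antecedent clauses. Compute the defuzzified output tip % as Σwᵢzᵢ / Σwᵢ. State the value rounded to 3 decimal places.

58.170

R1 (z=25.9): ¬poor=1−0.69=0.31 → w = 0.31
R2 (z=57.0): average=0.46, great=0.33; AND[min(a, b)] → w = 0.33
R3 (z=67.0): okay=0.21, long=0.26, excellent=0.94; AND[min(a, b)] → w = 0.21
R4 (z=91.0): long=0.26, acceptable=0.46, great=0.33; AND[min(a, b)] → w = 0.26
Weighted average = (0.31·25.9 + 0.33·57.0 + 0.21·67.0 + 0.26·91.0) / (0.31 + 0.33 + 0.21 + 0.26)
  = 64.5690 / 1.1100 = 58.170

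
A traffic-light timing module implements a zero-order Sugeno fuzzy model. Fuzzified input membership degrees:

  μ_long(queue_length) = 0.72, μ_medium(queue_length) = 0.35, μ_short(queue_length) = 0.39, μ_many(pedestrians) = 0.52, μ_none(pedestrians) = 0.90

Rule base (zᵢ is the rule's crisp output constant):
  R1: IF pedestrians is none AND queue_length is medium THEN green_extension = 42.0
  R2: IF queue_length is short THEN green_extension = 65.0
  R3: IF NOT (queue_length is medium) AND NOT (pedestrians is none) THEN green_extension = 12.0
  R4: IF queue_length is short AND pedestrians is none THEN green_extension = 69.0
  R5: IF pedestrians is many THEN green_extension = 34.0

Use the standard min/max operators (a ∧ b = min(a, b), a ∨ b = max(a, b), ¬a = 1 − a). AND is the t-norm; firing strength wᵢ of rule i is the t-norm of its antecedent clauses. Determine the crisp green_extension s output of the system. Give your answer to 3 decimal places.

49.051

R1 (z=42.0): none=0.90, medium=0.35; AND[min(a, b)] → w = 0.35
R2 (z=65.0): short=0.39 → w = 0.39
R3 (z=12.0): ¬medium=1−0.35=0.65, ¬none=1−0.90=0.10; AND[min(a, b)] → w = 0.10
R4 (z=69.0): short=0.39, none=0.90; AND[min(a, b)] → w = 0.39
R5 (z=34.0): many=0.52 → w = 0.52
Weighted average = (0.35·42.0 + 0.39·65.0 + 0.10·12.0 + 0.39·69.0 + 0.52·34.0) / (0.35 + 0.39 + 0.10 + 0.39 + 0.52)
  = 85.8400 / 1.7500 = 49.051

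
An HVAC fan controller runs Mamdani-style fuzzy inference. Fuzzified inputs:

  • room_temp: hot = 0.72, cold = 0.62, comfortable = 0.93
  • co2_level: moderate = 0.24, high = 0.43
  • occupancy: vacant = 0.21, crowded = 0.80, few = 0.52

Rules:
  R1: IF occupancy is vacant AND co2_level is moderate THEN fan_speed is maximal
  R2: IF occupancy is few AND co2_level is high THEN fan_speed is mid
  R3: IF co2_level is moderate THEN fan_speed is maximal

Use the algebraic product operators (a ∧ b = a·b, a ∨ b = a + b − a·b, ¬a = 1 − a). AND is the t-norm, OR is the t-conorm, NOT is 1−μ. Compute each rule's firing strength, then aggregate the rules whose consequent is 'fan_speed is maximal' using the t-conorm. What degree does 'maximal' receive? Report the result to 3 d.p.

0.278

R1: vacant=0.21, moderate=0.24; AND[a·b] → w = 0.0504
R2: few=0.52, high=0.43; AND[a·b] → w = 0.2236
R3: moderate=0.24 → w = 0.2400
Rules with consequent 'maximal': {R1, R3} → strengths 0.0504, 0.2400
Aggregate via t-conorm [a + b − a·b]: 0.2783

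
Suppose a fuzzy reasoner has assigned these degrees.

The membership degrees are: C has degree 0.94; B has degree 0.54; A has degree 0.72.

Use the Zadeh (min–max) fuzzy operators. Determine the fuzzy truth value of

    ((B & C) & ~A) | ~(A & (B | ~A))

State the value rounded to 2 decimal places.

0.46

B & C = min(a, b) on (0.54, 0.94) = 0.54
~A = 1 − 0.72 = 0.28
(B & C) & ~A = min(a, b) on (0.54, 0.28) = 0.28
~A = 1 − 0.72 = 0.28
B | ~A = max(a, b) on (0.54, 0.28) = 0.54
A & (B | ~A) = min(a, b) on (0.72, 0.54) = 0.54
~(A & (B | ~A)) = 1 − 0.54 = 0.46
((B & C) & ~A) | ~(A & (B | ~A)) = max(a, b) on (0.28, 0.46) = 0.46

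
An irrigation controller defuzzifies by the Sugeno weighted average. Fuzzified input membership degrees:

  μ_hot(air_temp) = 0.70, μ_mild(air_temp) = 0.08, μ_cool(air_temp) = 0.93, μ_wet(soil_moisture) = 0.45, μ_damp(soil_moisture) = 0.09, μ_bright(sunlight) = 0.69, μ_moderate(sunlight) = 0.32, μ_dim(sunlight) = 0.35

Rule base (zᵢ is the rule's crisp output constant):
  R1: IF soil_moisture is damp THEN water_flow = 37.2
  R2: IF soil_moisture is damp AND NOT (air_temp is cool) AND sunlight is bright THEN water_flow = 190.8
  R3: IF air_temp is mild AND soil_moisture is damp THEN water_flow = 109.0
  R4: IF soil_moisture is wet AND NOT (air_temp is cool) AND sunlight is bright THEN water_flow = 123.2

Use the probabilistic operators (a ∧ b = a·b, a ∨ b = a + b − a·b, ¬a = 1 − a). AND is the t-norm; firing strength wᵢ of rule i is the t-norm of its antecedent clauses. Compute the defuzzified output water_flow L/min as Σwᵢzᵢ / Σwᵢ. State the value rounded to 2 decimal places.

61.97

R1 (z=37.2): damp=0.09 → w = 0.0900
R2 (z=190.8): damp=0.09, ¬cool=1−0.93=0.07, bright=0.69; AND[a·b] → w = 0.0043
R3 (z=109.0): mild=0.08, damp=0.09; AND[a·b] → w = 0.0072
R4 (z=123.2): wet=0.45, ¬cool=1−0.93=0.07, bright=0.69; AND[a·b] → w = 0.0217
Weighted average = (0.0900·37.2 + 0.0043·190.8 + 0.0072·109.0 + 0.0217·123.2) / (0.0900 + 0.0043 + 0.0072 + 0.0217)
  = 7.6400 / 0.1233 = 61.97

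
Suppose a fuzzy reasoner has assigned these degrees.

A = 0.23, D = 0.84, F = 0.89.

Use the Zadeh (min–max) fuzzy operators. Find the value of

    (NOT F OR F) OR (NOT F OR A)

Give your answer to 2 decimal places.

0.89

NOT F = 1 − 0.89 = 0.11
NOT F OR F = max(a, b) on (0.11, 0.89) = 0.89
NOT F = 1 − 0.89 = 0.11
NOT F OR A = max(a, b) on (0.11, 0.23) = 0.23
(NOT F OR F) OR (NOT F OR A) = max(a, b) on (0.89, 0.23) = 0.89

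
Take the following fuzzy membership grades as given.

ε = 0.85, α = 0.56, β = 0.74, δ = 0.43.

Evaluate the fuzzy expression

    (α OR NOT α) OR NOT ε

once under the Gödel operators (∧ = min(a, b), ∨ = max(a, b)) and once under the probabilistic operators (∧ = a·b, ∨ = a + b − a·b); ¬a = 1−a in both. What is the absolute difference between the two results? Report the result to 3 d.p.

0.231

Under Gödel:
  NOT α = 1 − 0.56 = 0.44
  α OR NOT α = max(a, b) on (0.56, 0.44) = 0.56
  NOT ε = 1 − 0.85 = 0.15
  (α OR NOT α) OR NOT ε = max(a, b) on (0.56, 0.15) = 0.56
  → value = 0.5600
Under probabilistic:
  NOT α = 1 − 0.5600 = 0.4400
  α OR NOT α = a + b − a·b on (0.5600, 0.4400) = 0.7536
  NOT ε = 1 − 0.8500 = 0.1500
  (α OR NOT α) OR NOT ε = a + b − a·b on (0.7536, 0.1500) = 0.7906
  → value = 0.7906
|0.5600 − 0.7906| = 0.231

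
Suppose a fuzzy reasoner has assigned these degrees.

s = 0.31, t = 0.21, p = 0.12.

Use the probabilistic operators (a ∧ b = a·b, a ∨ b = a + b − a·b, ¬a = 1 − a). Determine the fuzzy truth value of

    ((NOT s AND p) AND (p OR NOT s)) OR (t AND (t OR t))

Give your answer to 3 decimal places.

NOT s = 1 − 0.3100 = 0.6900
NOT s AND p = a·b on (0.6900, 0.1200) = 0.0828
NOT s = 1 − 0.3100 = 0.6900
p OR NOT s = a + b − a·b on (0.1200, 0.6900) = 0.7272
(NOT s AND p) AND (p OR NOT s) = a·b on (0.0828, 0.7272) = 0.0602
t OR t = a + b − a·b on (0.2100, 0.2100) = 0.3759
t AND (t OR t) = a·b on (0.2100, 0.3759) = 0.0789
((NOT s AND p) AND (p OR NOT s)) OR (t AND (t OR t)) = a + b − a·b on (0.0602, 0.0789) = 0.1344

0.134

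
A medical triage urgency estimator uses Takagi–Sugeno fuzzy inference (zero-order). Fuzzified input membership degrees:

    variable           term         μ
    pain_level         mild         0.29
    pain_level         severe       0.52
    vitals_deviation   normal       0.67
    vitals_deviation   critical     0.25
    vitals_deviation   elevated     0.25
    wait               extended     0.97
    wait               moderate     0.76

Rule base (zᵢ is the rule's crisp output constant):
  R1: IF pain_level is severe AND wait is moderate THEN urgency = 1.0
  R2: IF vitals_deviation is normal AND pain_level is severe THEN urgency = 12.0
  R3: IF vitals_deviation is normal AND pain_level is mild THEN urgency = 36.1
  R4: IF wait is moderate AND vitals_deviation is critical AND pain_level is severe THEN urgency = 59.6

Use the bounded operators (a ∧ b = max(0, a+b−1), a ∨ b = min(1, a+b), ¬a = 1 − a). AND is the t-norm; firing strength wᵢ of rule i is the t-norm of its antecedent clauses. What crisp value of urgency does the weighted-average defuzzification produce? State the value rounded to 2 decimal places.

R1 (z=1.0): severe=0.52, moderate=0.76; AND[max(0, a+b−1)] → w = 0.28
R2 (z=12.0): normal=0.67, severe=0.52; AND[max(0, a+b−1)] → w = 0.19
R3 (z=36.1): normal=0.67, mild=0.29; AND[max(0, a+b−1)] → w = 0.00
R4 (z=59.6): moderate=0.76, critical=0.25, severe=0.52; AND[max(0, a+b−1)] → w = 0.00
Weighted average = (0.28·1.0 + 0.19·12.0 + 0.00·36.1 + 0.00·59.6) / (0.28 + 0.19 + 0.00 + 0.00)
  = 2.5600 / 0.4700 = 5.45

5.45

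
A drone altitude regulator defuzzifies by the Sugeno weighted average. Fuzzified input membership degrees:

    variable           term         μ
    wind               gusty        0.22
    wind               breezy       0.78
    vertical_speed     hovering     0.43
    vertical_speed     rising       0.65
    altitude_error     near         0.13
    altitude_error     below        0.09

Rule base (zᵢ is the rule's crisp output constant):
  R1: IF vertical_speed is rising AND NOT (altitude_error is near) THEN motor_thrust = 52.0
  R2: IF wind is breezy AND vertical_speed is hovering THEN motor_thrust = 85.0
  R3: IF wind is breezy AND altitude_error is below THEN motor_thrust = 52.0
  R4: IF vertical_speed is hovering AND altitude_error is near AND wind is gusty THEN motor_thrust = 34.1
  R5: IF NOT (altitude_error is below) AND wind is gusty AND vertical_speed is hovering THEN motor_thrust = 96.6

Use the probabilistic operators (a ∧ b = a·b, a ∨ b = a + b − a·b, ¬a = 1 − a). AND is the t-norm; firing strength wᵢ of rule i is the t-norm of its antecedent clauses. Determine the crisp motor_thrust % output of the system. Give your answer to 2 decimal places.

R1 (z=52.0): rising=0.65, ¬near=1−0.13=0.87; AND[a·b] → w = 0.5655
R2 (z=85.0): breezy=0.78, hovering=0.43; AND[a·b] → w = 0.3354
R3 (z=52.0): breezy=0.78, below=0.09; AND[a·b] → w = 0.0702
R4 (z=34.1): hovering=0.43, near=0.13, gusty=0.22; AND[a·b] → w = 0.0123
R5 (z=96.6): ¬below=1−0.09=0.91, gusty=0.22, hovering=0.43; AND[a·b] → w = 0.0861
Weighted average = (0.5655·52.0 + 0.3354·85.0 + 0.0702·52.0 + 0.0123·34.1 + 0.0861·96.6) / (0.5655 + 0.3354 + 0.0702 + 0.0123 + 0.0861)
  = 70.3007 / 1.0695 = 65.73

65.73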